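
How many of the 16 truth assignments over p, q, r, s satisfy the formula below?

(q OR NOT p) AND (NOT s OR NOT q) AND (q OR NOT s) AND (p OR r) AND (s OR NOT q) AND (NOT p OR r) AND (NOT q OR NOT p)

There are 2^4 = 16 truth assignments over (p, q, r, s).
Check each against the 7 clauses (columns in the order p, q, r, s):
  F F F F  ✗ fails (p OR r)
  F F F T  ✗ fails (q OR NOT s)
  F F T F  ✓ satisfies all
  F F T T  ✗ fails (q OR NOT s)
  F T F F  ✗ fails (p OR r)
  F T F T  ✗ fails (NOT s OR NOT q)
  F T T F  ✗ fails (s OR NOT q)
  F T T T  ✗ fails (NOT s OR NOT q)
  T F F F  ✗ fails (q OR NOT p)
  T F F T  ✗ fails (q OR NOT p)
  T F T F  ✗ fails (q OR NOT p)
  T F T T  ✗ fails (q OR NOT p)
  T T F F  ✗ fails (s OR NOT q)
  T T F T  ✗ fails (NOT s OR NOT q)
  T T T F  ✗ fails (s OR NOT q)
  T T T T  ✗ fails (NOT s OR NOT q)
1 of the 16 rows is a model.

1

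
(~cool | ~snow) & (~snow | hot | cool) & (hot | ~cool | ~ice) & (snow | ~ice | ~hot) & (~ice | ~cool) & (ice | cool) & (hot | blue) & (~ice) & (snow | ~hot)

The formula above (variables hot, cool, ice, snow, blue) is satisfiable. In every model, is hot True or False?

Suppose hot = 1.
The clause (~ice) is unit, so ice = 0.
The clause (cool) is unit, so cool = 1.
The clause (~snow) is unit, so snow = 0.
But (snow) is also a unit clause — contradiction.
So every satisfying assignment has hot = False.

False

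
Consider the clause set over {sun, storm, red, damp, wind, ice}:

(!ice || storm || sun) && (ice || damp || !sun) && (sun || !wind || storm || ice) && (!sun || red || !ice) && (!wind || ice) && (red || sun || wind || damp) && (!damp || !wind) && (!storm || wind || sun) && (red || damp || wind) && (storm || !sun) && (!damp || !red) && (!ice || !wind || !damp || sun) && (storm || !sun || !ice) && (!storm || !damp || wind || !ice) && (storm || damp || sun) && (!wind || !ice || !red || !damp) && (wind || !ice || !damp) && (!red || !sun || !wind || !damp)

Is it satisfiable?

Try wind = false.
Try storm = true.
From the singleton clause (sun), sun = true.
Try ice = true.
From the singleton clause (red), red = true.
From the singleton clause (!damp), damp = false.
All clauses are satisfied.
A satisfying assignment: sun ↦ true,  storm ↦ true,  red ↦ true,  damp ↦ false,  wind ↦ false,  ice ↦ true.

Satisfiable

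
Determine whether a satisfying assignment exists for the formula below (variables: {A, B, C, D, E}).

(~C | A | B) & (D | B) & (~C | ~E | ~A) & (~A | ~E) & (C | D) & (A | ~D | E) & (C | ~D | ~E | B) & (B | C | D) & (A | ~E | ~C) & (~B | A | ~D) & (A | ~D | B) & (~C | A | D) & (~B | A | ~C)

Satisfiable

Branch on D: set D = 0.
(B) alone gives B = 1.
(C) alone gives C = 1.
(A) alone gives A = 1.
(~E) alone gives E = 0.
This assignment satisfies each clause.
A satisfying assignment: A=1,  B=1,  C=1,  D=0,  E=0.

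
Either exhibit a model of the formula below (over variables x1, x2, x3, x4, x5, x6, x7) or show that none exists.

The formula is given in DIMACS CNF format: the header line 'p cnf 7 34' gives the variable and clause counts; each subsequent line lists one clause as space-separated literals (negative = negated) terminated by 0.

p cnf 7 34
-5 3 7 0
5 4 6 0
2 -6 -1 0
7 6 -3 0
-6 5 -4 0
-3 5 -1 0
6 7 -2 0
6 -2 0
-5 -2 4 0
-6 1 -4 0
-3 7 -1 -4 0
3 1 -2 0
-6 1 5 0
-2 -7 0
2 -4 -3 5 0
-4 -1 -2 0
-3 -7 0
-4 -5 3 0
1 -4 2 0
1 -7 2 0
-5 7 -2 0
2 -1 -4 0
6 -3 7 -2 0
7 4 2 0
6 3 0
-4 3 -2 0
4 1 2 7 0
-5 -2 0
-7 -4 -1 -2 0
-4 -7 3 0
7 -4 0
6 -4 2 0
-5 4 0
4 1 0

x1=True; x2=True; x3=False; x4=False; x5=False; x6=True; x7=False

Branch on x6: set x6 = True.
Branch on x2: set x2 = True.
(¬x7) alone gives x7 = False.
(¬x5) alone gives x5 = False.
(¬x4) alone gives x4 = False.
(x1) alone gives x1 = True.
(¬x3) alone gives x3 = False.
This assignment satisfies each clause.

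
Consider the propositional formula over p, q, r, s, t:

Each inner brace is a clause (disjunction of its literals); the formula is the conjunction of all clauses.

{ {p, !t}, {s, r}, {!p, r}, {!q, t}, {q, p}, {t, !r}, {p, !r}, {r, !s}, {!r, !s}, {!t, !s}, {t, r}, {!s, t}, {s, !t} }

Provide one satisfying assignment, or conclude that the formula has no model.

UNSATISFIABLE

Try p = true.
Unit clause (r) forces r = true.
Unit clause (t) forces t = true.
Unit clause (!s) forces s = false.
But (s) is also a unit clause — contradiction.
Backtrack on p: now try p = false.
Unit clause (!t) forces t = false.
Unit clause (!q) forces q = false.
But (q) is also a unit clause — contradiction.
Both values of p lead to a conflict.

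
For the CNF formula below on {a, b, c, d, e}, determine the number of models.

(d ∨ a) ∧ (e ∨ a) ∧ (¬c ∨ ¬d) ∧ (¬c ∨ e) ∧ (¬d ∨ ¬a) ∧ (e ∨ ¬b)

There are 2^5 = 32 truth assignments over (a, b, c, d, e).
Split on d. With d = True, the clauses containing d are satisfied and ¬d drops from the rest; 2 of the 2^4 = 16 assignments to the other variables satisfy what remains.
With d = False, by the same count on the reduced clause set, 5 assignments work.
Total: 2 + 5 = 7.

7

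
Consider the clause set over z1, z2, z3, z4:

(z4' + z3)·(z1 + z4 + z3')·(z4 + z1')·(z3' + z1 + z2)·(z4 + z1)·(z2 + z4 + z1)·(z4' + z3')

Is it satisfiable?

Suppose z4 = 0.
From the singleton clause (z1'), z1 = 0.
That conflicts with the unit clause (z1).
That branch fails; take z4 = 1 instead.
From the singleton clause (z3), z3 = 1.
That conflicts with the unit clause (z3').
Neither z4 = 1 nor z4 = 0 works.
No assignment satisfies every clause.

No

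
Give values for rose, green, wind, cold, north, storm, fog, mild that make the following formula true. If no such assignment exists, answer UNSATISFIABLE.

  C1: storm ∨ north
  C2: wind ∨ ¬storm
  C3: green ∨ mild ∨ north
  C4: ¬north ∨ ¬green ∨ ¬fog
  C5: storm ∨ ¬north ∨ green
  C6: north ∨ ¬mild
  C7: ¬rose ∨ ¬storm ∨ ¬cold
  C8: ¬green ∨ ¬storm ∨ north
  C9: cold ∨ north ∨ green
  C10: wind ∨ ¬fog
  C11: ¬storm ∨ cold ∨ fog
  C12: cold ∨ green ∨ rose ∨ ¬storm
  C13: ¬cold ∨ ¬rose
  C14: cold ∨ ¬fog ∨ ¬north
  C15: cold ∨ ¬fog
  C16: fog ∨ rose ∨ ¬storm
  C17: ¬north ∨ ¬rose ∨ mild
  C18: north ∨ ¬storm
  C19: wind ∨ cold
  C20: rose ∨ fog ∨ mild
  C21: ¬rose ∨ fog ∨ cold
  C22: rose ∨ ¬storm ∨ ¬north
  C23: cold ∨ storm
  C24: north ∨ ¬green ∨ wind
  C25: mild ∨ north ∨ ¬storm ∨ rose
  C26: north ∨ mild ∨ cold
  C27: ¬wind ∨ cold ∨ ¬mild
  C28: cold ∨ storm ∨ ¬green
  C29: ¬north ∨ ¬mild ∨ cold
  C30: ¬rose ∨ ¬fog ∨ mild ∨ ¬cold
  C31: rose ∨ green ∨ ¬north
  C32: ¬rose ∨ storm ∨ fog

rose ↦ False,  green ↦ True,  wind ↦ False,  cold ↦ True,  north ↦ True,  storm ↦ False,  fog ↦ False,  mild ↦ True

Try storm = False.
The clause (north) is unit, so north = True.
The clause (green) is unit, so green = True.
The clause (¬fog) is unit, so fog = False.
The clause (cold) is unit, so cold = True.
The clause (¬rose) is unit, so rose = False.
The clause (mild) is unit, so mild = True.
Every clause is now satisfied; wind is unconstrained.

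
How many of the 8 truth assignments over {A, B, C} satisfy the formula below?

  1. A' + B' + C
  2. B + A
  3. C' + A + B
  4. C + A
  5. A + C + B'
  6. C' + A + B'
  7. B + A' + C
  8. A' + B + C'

1

There are 2^3 = 8 truth assignments over (A, B, C).
Check each against the 8 clauses (columns in the order A, B, C):
  F F F  ✗ fails (B + A)
  F F T  ✗ fails (B + A)
  F T F  ✗ fails (C + A)
  F T T  ✗ fails (C' + A + B')
  T F F  ✗ fails (B + A' + C)
  T F T  ✗ fails (A' + B + C')
  T T F  ✗ fails (A' + B' + C)
  T T T  ✓ satisfies all
1 of the 8 rows is a model.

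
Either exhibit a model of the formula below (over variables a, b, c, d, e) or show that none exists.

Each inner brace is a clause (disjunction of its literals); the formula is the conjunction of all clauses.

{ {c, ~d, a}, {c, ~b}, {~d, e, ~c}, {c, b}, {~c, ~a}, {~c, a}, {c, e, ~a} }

UNSATISFIABLE

Case c = 1:
Unit clause (~a) forces a = 0.
But (a) is also a unit clause — contradiction.
That branch fails; take c = 0 instead.
Unit clause (~b) forces b = 0.
But (b) is also a unit clause — contradiction.
Either choice for c ends in contradiction.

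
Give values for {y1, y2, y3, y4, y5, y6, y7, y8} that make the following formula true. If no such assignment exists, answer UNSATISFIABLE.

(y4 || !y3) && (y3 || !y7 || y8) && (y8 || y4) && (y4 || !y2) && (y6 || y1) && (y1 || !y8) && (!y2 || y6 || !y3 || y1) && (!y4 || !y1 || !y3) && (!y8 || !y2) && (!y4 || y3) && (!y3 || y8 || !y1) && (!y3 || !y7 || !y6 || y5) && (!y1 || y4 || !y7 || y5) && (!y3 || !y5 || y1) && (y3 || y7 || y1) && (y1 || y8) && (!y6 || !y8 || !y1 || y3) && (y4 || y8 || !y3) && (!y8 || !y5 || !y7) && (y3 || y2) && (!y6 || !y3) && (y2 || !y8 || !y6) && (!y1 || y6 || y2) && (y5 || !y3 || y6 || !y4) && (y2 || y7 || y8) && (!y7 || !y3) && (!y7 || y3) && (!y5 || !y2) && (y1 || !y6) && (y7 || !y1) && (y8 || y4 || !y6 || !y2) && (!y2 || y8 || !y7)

UNSATISFIABLE

Branch on y4: set y4 = true.
From the singleton clause (y3), y3 = true.
From the singleton clause (!y1), y1 = false.
From the singleton clause (y6), y6 = true.
Now (!y6) is unsatisfied and unit — conflict.
That branch fails; take y4 = false instead.
From the singleton clause (!y3), y3 = false.
From the singleton clause (y8), y8 = true.
From the singleton clause (!y2), y2 = false.
Now (y2) is unsatisfied and unit — conflict.
Either choice for y4 ends in contradiction.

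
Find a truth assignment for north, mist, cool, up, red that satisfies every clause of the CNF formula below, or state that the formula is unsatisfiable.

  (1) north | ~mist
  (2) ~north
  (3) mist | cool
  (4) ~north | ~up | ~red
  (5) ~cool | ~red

north: 0; mist: 0; cool: 1; up: 0; red: 0

From the singleton clause (~north), north = 0.
From the singleton clause (~mist), mist = 0.
From the singleton clause (cool), cool = 1.
From the singleton clause (~red), red = 0.
Every clause is now satisfied; up is unconstrained.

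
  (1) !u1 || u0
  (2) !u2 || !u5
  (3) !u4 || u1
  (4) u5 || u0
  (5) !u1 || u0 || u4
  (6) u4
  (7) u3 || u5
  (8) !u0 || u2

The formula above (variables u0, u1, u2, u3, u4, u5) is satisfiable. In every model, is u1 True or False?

True

Suppose u1 = false.
Unit clause (!u4) forces u4 = false.
That conflicts with the unit clause (u4).
So every satisfying assignment has u1 = True.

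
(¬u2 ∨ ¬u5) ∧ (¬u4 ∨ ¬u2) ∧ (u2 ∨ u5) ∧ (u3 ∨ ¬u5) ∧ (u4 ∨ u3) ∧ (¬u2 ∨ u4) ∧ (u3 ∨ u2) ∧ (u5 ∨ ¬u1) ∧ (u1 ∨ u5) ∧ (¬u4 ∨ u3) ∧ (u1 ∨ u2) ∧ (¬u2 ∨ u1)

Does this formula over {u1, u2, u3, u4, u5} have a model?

Satisfiable

Try u2 = False.
(u5) alone gives u5 = True.
(u3) alone gives u3 = True.
(u1) alone gives u1 = True.
Every clause is now satisfied; u4 is unconstrained.
A satisfying assignment: u1=True,  u2=False,  u3=True,  u4=True,  u5=True.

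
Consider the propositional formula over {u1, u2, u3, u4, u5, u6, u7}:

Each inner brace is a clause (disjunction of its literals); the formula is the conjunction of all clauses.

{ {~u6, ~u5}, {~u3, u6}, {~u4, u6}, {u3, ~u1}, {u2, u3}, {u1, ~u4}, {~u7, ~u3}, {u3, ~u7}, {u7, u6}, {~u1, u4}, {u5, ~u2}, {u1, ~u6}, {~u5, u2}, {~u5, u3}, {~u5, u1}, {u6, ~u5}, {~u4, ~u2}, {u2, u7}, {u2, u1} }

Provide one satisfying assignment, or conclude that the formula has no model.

Case u6 = 0:
The clause (~u3) is unit, so u3 = 0.
The clause (~u4) is unit, so u4 = 0.
The clause (~u1) is unit, so u1 = 0.
The clause (u2) is unit, so u2 = 1.
The clause (~u7) is unit, so u7 = 0.
But (u7) is also a unit clause — contradiction.
So u6 must be the other value — set u6 = 1.
The clause (~u5) is unit, so u5 = 0.
The clause (~u2) is unit, so u2 = 0.
The clause (u3) is unit, so u3 = 1.
The clause (~u7) is unit, so u7 = 0.
But (u7) is also a unit clause — contradiction.
Either choice for u6 ends in contradiction.

UNSATISFIABLE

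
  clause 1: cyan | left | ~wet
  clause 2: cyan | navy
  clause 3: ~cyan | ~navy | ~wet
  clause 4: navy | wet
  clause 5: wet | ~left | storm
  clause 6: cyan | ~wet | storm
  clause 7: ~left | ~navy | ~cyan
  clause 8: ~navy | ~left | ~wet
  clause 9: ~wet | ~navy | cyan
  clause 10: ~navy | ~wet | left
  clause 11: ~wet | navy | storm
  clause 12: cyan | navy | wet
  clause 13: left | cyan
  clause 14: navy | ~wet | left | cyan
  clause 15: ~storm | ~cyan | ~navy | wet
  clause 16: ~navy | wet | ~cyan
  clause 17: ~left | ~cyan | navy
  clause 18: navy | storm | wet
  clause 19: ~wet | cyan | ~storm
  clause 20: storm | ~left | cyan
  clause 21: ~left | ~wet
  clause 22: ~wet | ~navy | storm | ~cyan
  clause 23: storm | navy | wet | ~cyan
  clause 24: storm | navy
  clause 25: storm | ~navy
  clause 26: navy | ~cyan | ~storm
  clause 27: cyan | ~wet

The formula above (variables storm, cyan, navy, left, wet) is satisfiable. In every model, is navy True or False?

True

Suppose navy = 0.
Unit clause (cyan) forces cyan = 1.
Unit clause (wet) forces wet = 1.
Unit clause (storm) forces storm = 1.
But (~storm) is also a unit clause — contradiction.
So every satisfying assignment has navy = True.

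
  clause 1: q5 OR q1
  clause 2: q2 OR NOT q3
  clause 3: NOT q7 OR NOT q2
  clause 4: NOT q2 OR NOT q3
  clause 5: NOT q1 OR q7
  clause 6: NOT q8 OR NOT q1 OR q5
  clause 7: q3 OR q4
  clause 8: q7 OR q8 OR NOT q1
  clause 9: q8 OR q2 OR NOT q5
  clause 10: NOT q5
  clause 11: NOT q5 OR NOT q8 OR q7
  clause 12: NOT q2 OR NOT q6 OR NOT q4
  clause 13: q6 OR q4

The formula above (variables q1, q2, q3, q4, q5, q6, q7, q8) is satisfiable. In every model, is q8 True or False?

False

Suppose q8 = true.
The clause (NOT q5) is unit, so q5 = false.
The clause (q1) is unit, so q1 = true.
But (NOT q1) is also a unit clause — contradiction.
So every satisfying assignment has q8 = False.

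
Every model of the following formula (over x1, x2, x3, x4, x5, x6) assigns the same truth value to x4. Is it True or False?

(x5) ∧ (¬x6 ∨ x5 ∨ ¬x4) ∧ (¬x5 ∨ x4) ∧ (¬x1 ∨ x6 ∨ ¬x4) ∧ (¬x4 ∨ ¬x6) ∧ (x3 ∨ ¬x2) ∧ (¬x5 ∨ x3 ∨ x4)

True

Suppose x4 = False.
The clause (x5) is unit, so x5 = True.
But (¬x5) is also a unit clause — contradiction.
So every satisfying assignment has x4 = True.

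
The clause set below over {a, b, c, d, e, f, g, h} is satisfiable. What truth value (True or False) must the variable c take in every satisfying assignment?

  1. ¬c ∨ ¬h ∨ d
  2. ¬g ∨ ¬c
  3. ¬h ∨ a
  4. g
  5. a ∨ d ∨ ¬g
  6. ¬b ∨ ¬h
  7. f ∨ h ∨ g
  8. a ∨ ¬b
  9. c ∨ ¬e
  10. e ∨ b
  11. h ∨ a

Suppose c = True.
Unit clause (¬g) forces g = False.
But (g) is also a unit clause — contradiction.
So every satisfying assignment has c = False.

False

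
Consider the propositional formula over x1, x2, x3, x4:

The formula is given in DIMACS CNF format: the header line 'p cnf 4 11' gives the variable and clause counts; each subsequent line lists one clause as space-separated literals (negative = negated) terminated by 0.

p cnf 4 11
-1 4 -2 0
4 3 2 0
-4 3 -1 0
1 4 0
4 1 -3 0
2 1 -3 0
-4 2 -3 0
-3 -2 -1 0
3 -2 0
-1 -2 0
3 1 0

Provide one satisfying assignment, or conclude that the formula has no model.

Branch on x1: set x1 = False.
From the singleton clause (x4), x4 = True.
From the singleton clause (x3), x3 = True.
From the singleton clause (x2), x2 = True.
This assignment satisfies each clause.

x1: False,  x2: True,  x3: True,  x4: True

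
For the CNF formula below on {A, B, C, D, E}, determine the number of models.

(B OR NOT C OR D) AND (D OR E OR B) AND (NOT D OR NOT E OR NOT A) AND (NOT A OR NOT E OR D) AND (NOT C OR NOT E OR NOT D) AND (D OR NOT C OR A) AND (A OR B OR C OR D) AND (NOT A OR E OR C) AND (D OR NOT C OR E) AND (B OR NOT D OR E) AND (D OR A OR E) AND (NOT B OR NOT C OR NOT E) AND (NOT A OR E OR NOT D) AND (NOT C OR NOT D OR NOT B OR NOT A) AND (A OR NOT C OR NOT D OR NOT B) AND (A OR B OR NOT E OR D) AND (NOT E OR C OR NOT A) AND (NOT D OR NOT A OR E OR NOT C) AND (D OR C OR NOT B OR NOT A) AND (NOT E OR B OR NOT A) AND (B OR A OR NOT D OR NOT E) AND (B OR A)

3

There are 2^5 = 32 truth assignments over (A, B, C, D, E).
Split on E. With E = true, the clauses containing E are satisfied and NOT E drops from the rest; 2 of the 2^4 = 16 assignments to the other variables satisfy what remains.
With E = false, by the same count on the reduced clause set, 1 assignment works.
(One model: A=F, B=T, C=F, D=F, E=T.)
Total: 2 + 1 = 3.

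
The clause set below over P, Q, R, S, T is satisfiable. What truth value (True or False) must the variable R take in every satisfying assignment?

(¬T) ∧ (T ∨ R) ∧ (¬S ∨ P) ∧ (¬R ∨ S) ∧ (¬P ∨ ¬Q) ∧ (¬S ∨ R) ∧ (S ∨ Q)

Suppose R = False.
(¬T) alone gives T = False.
But (T) is also a unit clause — contradiction.
So every satisfying assignment has R = True.

True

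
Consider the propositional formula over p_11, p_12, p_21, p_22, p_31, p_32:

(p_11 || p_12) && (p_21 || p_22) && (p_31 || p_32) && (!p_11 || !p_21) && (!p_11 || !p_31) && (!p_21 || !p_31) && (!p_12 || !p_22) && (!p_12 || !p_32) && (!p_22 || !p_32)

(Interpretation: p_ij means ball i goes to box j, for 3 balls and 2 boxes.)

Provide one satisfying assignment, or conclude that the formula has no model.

UNSATISFIABLE

Branch on p_11: set p_11 = true.
(!p_21) alone gives p_21 = false.
(p_22) alone gives p_22 = true.
(!p_31) alone gives p_31 = false.
(p_32) alone gives p_32 = true.
But (!p_32) is also a unit clause — contradiction.
So p_11 must be the other value — set p_11 = false.
(p_12) alone gives p_12 = true.
(!p_22) alone gives p_22 = false.
(p_21) alone gives p_21 = true.
(!p_31) alone gives p_31 = false.
(p_32) alone gives p_32 = true.
But (!p_32) is also a unit clause — contradiction.
Both values of p_11 lead to a conflict.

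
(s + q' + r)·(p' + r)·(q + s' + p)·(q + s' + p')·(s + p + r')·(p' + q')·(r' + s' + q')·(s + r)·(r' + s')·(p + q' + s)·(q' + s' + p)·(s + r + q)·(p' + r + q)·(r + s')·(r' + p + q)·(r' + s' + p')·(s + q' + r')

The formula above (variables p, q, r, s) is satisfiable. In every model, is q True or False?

Suppose q = 1.
(p') alone gives p = 0.
(s) alone gives s = 1.
But (s') is also a unit clause — contradiction.
So every satisfying assignment has q = False.

False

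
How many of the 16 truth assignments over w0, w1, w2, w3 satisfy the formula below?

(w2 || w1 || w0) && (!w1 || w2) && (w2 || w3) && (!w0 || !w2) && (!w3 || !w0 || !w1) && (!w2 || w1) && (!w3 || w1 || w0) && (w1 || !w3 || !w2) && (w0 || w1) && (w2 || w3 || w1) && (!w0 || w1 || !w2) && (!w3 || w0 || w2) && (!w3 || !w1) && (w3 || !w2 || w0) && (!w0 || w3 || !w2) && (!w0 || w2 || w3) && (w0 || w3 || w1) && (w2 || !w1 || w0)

1

There are 2^4 = 16 truth assignments over (w0, w1, w2, w3).
Split on w3. With w3 = true, the clauses containing w3 are satisfied and !w3 drops from the rest; 1 of the 2^3 = 8 assignments to the other variables satisfy what remains.
With w3 = false, by the same count on the reduced clause set, 0 assignments work.
Total: 1 + 0 = 1.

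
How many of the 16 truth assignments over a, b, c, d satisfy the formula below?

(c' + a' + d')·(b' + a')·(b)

There are 2^4 = 16 truth assignments over (a, b, c, d).
Check each against the 3 clauses (columns in the order a, b, c, d):
  F F F F  ✗ fails (b)
  F F F T  ✗ fails (b)
  F F T F  ✗ fails (b)
  F F T T  ✗ fails (b)
  F T F F  ✓ satisfies all
  F T F T  ✓ satisfies all
  F T T F  ✓ satisfies all
  F T T T  ✓ satisfies all
  T F F F  ✗ fails (b)
  T F F T  ✗ fails (b)
  T F T F  ✗ fails (b)
  T F T T  ✗ fails (c' + a' + d')
  T T F F  ✗ fails (b' + a')
  T T F T  ✗ fails (b' + a')
  T T T F  ✗ fails (b' + a')
  T T T T  ✗ fails (c' + a' + d')
4 of the 16 rows are models.

4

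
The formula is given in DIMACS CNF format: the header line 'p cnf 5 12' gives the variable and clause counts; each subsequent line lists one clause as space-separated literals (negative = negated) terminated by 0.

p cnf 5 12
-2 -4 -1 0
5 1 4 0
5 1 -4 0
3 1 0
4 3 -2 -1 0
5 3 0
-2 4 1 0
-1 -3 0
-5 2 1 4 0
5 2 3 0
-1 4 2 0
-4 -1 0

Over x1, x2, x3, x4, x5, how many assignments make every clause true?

There are 2^5 = 32 truth assignments over (x1, x2, x3, x4, x5).
Split on x3. With x3 = True, the clauses containing x3 are satisfied and ¬x3 drops from the rest; 2 of the 2^4 = 16 assignments to the other variables satisfy what remains.
With x3 = False, by the same count on the reduced clause set, 0 assignments work.
(One model: x1=F, x2=F, x3=T, x4=T, x5=T.)
Total: 2 + 0 = 2.

2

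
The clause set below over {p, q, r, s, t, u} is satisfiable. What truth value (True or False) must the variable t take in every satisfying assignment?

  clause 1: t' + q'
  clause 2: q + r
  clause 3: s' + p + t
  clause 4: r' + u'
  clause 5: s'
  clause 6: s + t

True

Suppose t = 0.
The clause (s') is unit, so s = 0.
That conflicts with the unit clause (s).
So every satisfying assignment has t = True.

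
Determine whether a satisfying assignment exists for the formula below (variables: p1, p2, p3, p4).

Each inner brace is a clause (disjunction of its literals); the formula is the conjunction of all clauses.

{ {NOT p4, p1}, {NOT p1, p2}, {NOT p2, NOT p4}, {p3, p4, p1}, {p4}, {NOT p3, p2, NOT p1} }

Unit clause (p4) forces p4 = true.
Unit clause (p1) forces p1 = true.
Unit clause (p2) forces p2 = true.
But (NOT p2) is also a unit clause — contradiction.
No assignment satisfies every clause.

No, unsatisfiable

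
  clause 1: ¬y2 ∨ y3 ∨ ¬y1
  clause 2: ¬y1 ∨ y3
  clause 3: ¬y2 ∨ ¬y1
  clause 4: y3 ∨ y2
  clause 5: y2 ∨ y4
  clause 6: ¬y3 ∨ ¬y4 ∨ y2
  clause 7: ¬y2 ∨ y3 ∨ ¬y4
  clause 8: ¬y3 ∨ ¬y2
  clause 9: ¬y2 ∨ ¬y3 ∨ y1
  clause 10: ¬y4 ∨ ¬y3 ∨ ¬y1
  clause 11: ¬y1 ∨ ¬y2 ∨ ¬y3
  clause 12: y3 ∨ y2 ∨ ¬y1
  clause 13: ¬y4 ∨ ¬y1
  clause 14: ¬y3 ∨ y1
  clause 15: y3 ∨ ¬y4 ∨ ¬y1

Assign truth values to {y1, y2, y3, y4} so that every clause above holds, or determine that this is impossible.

y1 ↦ False; y2 ↦ True; y3 ↦ False; y4 ↦ False

Suppose y1 = False.
The clause (¬y3) is unit, so y3 = False.
The clause (y2) is unit, so y2 = True.
The clause (¬y4) is unit, so y4 = False.
This assignment satisfies each clause.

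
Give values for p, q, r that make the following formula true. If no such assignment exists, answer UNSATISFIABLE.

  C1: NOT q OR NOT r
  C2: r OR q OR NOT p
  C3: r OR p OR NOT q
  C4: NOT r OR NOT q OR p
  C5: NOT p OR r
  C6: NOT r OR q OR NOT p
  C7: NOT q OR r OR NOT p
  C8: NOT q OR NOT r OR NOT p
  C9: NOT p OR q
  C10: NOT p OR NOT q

p=false,  q=false,  r=true

Case q = false:
The clause (NOT p) is unit, so p = false.
All clauses hold; r can take either value.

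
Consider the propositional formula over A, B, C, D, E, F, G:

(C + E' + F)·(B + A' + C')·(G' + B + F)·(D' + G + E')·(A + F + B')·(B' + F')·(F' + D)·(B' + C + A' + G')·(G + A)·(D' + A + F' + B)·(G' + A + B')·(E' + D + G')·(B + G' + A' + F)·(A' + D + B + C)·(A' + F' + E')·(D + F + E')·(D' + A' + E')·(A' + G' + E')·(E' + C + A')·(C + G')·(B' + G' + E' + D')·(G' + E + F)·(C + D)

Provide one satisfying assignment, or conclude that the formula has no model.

Suppose B = 1.
Unit clause (F') forces F = 0.
Unit clause (A) forces A = 1.
Suppose C = 1.
Suppose D = 1.
Unit clause (E') forces E = 0.
Unit clause (G') forces G = 0.
All clauses are satisfied.

A ↦ 1; B ↦ 1; C ↦ 1; D ↦ 1; E ↦ 0; F ↦ 0; G ↦ 0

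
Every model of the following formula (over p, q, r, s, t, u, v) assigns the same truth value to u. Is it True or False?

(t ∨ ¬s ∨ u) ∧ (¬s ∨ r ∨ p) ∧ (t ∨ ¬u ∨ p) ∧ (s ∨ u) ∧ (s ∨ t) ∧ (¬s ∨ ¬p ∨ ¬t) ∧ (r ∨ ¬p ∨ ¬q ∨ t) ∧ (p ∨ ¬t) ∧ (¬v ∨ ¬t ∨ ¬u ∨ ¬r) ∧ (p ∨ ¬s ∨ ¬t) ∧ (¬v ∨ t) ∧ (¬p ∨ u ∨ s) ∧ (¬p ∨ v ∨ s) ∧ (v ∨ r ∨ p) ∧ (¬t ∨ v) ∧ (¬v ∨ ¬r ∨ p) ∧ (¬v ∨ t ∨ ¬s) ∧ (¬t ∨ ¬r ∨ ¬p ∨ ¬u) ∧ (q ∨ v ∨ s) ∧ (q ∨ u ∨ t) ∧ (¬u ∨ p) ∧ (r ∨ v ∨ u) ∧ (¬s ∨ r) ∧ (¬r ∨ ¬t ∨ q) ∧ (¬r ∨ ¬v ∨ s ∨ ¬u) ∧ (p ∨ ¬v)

Suppose u = False.
From the singleton clause (s), s = True.
From the singleton clause (t), t = True.
From the singleton clause (¬p), p = False.
Now (p) is unsatisfied and unit — conflict.
So every satisfying assignment has u = True.

True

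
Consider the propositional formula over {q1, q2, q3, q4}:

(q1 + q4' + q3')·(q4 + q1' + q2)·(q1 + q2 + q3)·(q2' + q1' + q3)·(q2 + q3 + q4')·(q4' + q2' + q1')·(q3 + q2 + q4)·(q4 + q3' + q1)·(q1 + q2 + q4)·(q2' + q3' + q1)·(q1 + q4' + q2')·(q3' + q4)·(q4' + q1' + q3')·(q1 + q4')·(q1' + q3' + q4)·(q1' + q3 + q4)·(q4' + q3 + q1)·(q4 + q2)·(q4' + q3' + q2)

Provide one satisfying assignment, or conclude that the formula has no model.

q1 ↦ 0; q2 ↦ 1; q3 ↦ 0; q4 ↦ 0

Branch on q3: set q3 = 0.
Branch on q1: set q1 = 0.
Unit clause (q2) forces q2 = 1.
Unit clause (q4') forces q4 = 0.
All clauses are satisfied.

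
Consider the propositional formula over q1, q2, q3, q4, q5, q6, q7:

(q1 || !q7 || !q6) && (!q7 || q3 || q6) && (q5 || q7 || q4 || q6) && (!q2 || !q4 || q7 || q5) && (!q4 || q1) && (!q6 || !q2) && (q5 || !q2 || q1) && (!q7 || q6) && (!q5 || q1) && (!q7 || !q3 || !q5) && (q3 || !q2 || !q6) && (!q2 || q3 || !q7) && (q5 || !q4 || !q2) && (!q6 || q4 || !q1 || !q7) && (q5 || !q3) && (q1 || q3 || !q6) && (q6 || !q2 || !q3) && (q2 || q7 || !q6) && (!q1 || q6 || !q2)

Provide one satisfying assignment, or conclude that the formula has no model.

Suppose q4 = true.
From the singleton clause (q1), q1 = true.
Suppose q6 = true.
From the singleton clause (!q2), q2 = false.
From the singleton clause (q7), q7 = true.
Suppose q3 = false.
Every clause is now satisfied; q5 is unconstrained.

q1: true,  q2: false,  q3: false,  q4: true,  q5: true,  q6: true,  q7: true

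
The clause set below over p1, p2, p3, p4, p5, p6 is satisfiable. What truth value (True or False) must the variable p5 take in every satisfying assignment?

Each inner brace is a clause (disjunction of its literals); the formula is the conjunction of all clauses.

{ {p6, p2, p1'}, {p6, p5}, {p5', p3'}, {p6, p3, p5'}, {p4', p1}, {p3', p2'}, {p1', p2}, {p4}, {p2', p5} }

Suppose p5 = 0.
From the singleton clause (p6), p6 = 1.
From the singleton clause (p4), p4 = 1.
From the singleton clause (p1), p1 = 1.
From the singleton clause (p2), p2 = 1.
But (p2') is also a unit clause — contradiction.
So every satisfying assignment has p5 = True.

True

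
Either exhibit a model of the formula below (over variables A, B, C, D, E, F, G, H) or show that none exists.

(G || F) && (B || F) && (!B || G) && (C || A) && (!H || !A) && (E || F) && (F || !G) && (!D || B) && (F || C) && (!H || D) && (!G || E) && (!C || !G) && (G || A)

Branch on G: set G = true.
From the singleton clause (F), F = true.
From the singleton clause (E), E = true.
From the singleton clause (!C), C = false.
From the singleton clause (A), A = true.
From the singleton clause (!H), H = false.
Branch on D: set D = false.
All clauses hold; B can take either value.

A: true; B: false; C: false; D: false; E: true; F: true; G: true; H: false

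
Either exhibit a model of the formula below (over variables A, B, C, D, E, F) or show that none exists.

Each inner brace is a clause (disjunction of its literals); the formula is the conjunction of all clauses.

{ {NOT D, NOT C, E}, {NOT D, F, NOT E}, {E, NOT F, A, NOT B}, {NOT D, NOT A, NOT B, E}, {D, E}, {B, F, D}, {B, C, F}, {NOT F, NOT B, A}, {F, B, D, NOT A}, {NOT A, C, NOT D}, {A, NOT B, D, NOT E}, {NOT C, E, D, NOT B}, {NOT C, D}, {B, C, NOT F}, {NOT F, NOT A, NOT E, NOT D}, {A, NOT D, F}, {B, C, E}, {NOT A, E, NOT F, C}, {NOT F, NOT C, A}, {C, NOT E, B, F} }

A=true, B=true, C=false, D=false, E=true, F=false

Branch on D: set D = false.
The clause (E) is unit, so E = true.
The clause (NOT C) is unit, so C = false.
Branch on B: set B = true.
The clause (A) is unit, so A = true.
No clause remains; F is free.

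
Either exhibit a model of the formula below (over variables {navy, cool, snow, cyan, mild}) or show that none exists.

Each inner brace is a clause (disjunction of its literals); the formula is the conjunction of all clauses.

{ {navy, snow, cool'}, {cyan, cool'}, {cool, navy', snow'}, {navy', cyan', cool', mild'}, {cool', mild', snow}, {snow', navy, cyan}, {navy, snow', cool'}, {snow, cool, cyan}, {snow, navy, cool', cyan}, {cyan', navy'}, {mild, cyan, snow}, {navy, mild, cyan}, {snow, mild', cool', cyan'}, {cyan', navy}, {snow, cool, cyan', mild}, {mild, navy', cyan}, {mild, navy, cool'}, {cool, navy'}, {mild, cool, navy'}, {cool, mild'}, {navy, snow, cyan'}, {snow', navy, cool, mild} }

UNSATISFIABLE

Try cyan = 1.
From the singleton clause (navy'), navy = 0.
That conflicts with the unit clause (navy).
Backtrack on cyan: now try cyan = 0.
From the singleton clause (cool'), cool = 0.
From the singleton clause (snow), snow = 1.
From the singleton clause (navy'), navy = 0.
That conflicts with the unit clause (navy).
Either choice for cyan ends in contradiction.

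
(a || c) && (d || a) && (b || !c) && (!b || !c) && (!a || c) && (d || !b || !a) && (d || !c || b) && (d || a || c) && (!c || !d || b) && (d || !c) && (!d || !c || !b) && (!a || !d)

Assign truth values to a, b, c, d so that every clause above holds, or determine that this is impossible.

UNSATISFIABLE

Case a = true:
From the singleton clause (c), c = true.
From the singleton clause (b), b = true.
But (!b) is also a unit clause — contradiction.
Backtrack on a: now try a = false.
From the singleton clause (c), c = true.
From the singleton clause (d), d = true.
From the singleton clause (b), b = true.
But (!b) is also a unit clause — contradiction.
Neither a = true nor a = false works.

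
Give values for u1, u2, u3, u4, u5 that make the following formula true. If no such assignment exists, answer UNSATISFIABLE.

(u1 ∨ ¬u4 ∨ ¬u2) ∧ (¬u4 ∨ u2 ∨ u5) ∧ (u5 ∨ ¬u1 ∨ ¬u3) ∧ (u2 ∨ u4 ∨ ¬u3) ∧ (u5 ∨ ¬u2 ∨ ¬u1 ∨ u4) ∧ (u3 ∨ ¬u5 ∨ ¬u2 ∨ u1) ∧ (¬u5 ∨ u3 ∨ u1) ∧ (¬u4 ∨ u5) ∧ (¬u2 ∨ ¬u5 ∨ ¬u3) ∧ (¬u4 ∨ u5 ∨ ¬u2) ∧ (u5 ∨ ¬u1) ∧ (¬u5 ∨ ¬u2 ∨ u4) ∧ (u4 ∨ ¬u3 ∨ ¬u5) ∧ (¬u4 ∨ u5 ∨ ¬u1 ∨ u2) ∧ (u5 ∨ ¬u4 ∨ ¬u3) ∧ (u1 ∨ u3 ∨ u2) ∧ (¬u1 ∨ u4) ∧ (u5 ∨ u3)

u1: True; u2: True; u3: False; u4: True; u5: True

Branch on u4: set u4 = True.
(u5) alone gives u5 = True.
Branch on u1: set u1 = True.
Branch on u2: set u2 = True.
(¬u3) alone gives u3 = False.
All clauses are satisfied.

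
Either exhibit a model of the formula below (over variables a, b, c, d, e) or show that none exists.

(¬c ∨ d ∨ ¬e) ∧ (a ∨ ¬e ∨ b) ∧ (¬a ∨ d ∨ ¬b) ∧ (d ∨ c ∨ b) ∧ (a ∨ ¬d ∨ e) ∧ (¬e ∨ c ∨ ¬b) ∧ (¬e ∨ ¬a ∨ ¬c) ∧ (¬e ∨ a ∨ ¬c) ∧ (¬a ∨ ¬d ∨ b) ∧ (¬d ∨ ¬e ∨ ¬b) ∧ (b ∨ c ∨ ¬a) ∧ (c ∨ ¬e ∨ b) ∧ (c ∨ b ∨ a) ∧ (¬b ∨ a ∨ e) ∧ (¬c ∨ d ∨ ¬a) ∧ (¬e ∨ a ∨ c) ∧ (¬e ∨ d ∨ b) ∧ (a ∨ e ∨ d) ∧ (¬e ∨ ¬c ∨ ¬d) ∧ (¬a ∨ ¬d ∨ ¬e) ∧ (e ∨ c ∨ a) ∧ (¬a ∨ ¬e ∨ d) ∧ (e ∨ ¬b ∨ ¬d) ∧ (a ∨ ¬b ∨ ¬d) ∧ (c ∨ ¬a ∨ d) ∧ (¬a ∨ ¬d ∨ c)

Case c = False:
Case d = True:
Unit clause (¬a) forces a = False.
Unit clause (e) forces e = True.
Now (¬e) is unsatisfied and unit — conflict.
So d must be the other value — set d = False.
Unit clause (b) forces b = True.
Unit clause (¬a) forces a = False.
Unit clause (¬e) forces e = False.
Now (e) is unsatisfied and unit — conflict.
Either choice for d ends in contradiction.
So c must be the other value — set c = True.
Case d = True:
Unit clause (¬e) forces e = False.
Unit clause (a) forces a = True.
Unit clause (b) forces b = True.
Now (¬b) is unsatisfied and unit — conflict.
So d must be the other value — set d = False.
Unit clause (¬e) forces e = False.
Unit clause (¬a) forces a = False.
Now (a) is unsatisfied and unit — conflict.
Either choice for d ends in contradiction.
Either choice for c ends in contradiction.

UNSATISFIABLE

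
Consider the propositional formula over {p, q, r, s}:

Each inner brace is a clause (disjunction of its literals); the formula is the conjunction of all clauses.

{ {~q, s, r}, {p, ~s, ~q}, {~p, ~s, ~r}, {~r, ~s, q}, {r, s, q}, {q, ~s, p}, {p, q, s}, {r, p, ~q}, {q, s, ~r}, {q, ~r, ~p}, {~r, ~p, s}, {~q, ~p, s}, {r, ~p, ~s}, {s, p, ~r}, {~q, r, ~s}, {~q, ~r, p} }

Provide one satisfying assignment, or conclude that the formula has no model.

Suppose q = 0.
Suppose r = 0.
From the singleton clause (s), s = 1.
From the singleton clause (p), p = 1.
Now (~p) is unsatisfied and unit — conflict.
That branch fails; take r = 1 instead.
From the singleton clause (~s), s = 0.
Now (s) is unsatisfied and unit — conflict.
Neither r = 1 nor r = 0 works.
That branch fails; take q = 1 instead.
Suppose s = 1.
From the singleton clause (p), p = 1.
From the singleton clause (~r), r = 0.
Now (r) is unsatisfied and unit — conflict.
That branch fails; take s = 0 instead.
From the singleton clause (r), r = 1.
From the singleton clause (~p), p = 0.
Now (p) is unsatisfied and unit — conflict.
Neither s = 1 nor s = 0 works.
Neither q = 1 nor q = 0 works.

UNSATISFIABLE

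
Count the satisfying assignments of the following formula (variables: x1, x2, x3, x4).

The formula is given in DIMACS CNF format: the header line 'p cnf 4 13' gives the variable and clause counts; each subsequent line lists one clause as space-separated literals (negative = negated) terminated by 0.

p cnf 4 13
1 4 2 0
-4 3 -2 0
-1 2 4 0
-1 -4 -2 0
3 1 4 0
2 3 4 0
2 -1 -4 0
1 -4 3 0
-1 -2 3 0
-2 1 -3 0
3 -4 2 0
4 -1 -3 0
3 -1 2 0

1

There are 2^4 = 16 truth assignments over (x1, x2, x3, x4).
Check each against the 13 clauses (columns in the order x1, x2, x3, x4):
  F F F F  ✗ fails (x1 ∨ x4 ∨ x2)
  F F F T  ✗ fails (x1 ∨ ¬x4 ∨ x3)
  F F T F  ✗ fails (x1 ∨ x4 ∨ x2)
  F F T T  ✓ satisfies all
  F T F F  ✗ fails (x3 ∨ x1 ∨ x4)
  F T F T  ✗ fails (¬x4 ∨ x3 ∨ ¬x2)
  F T T F  ✗ fails (¬x2 ∨ x1 ∨ ¬x3)
  F T T T  ✗ fails (¬x2 ∨ x1 ∨ ¬x3)
  T F F F  ✗ fails (¬x1 ∨ x2 ∨ x4)
  T F F T  ✗ fails (x2 ∨ ¬x1 ∨ ¬x4)
  T F T F  ✗ fails (¬x1 ∨ x2 ∨ x4)
  T F T T  ✗ fails (x2 ∨ ¬x1 ∨ ¬x4)
  T T F F  ✗ fails (¬x1 ∨ ¬x2 ∨ x3)
  T T F T  ✗ fails (¬x4 ∨ x3 ∨ ¬x2)
  T T T F  ✗ fails (x4 ∨ ¬x1 ∨ ¬x3)
  T T T T  ✗ fails (¬x1 ∨ ¬x4 ∨ ¬x2)
1 of the 16 rows is a model.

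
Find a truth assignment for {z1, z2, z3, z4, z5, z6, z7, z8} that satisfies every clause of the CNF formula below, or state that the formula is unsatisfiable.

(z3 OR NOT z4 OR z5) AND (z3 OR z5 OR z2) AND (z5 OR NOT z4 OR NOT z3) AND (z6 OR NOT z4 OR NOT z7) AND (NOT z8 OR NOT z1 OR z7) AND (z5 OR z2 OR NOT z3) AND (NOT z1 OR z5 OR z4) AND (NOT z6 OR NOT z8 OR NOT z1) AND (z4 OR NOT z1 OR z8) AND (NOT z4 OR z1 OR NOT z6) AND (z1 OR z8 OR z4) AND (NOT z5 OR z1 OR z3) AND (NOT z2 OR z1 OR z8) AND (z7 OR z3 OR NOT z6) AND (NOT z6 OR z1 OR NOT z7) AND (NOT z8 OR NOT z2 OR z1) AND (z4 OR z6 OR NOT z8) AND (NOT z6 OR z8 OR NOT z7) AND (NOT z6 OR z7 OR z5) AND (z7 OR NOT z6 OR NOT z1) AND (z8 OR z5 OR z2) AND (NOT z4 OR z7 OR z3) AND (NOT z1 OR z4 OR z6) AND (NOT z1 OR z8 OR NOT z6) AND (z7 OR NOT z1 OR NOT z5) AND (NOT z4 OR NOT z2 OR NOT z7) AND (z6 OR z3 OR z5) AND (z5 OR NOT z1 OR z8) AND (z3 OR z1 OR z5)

Branch on z3: set z3 = true.
Branch on z5: set z5 = true.
Branch on z7: set z7 = false.
From the singleton clause (NOT z1), z1 = false.
Branch on z4: set z4 = false.
From the singleton clause (z8), z8 = true.
From the singleton clause (NOT z2), z2 = false.
From the singleton clause (z6), z6 = true.
This assignment satisfies each clause.

z1: false, z2: false, z3: true, z4: false, z5: true, z6: true, z7: false, z8: true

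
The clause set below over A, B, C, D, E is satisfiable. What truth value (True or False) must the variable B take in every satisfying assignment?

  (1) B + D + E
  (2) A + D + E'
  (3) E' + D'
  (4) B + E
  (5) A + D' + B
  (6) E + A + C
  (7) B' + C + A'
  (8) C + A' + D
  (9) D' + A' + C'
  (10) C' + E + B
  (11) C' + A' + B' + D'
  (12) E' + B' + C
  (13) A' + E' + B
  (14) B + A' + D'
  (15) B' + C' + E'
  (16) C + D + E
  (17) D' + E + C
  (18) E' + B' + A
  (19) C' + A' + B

True

Suppose B = 0.
Unit clause (E) forces E = 1.
Unit clause (D') forces D = 0.
Unit clause (A) forces A = 1.
That conflicts with the unit clause (A').
So every satisfying assignment has B = True.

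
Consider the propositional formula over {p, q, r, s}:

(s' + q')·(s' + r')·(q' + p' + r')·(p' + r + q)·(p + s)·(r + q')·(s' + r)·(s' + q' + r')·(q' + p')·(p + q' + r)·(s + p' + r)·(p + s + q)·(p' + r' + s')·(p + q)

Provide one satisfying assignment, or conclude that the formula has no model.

p ↦ 1, q ↦ 0, r ↦ 1, s ↦ 0

Branch on s: set s = 0.
(p) alone gives p = 1.
(q') alone gives q = 0.
(r) alone gives r = 1.
Every clause now holds.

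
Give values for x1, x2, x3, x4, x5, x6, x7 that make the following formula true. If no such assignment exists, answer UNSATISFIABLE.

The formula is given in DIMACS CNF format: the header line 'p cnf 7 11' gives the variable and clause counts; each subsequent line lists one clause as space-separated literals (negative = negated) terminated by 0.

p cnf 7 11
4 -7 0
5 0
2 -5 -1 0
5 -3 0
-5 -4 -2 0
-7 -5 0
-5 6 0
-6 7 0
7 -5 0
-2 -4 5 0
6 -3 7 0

The clause (x5) is unit, so x5 = True.
The clause (¬x7) is unit, so x7 = False.
Now (x7) is unsatisfied and unit — conflict.

UNSATISFIABLE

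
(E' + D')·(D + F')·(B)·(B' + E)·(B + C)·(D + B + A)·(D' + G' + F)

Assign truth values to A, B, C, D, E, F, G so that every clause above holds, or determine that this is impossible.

A: 0,  B: 1,  C: 0,  D: 0,  E: 1,  F: 0,  G: 1

From the singleton clause (B), B = 1.
From the singleton clause (E), E = 1.
From the singleton clause (D'), D = 0.
From the singleton clause (F'), F = 0.
All clauses hold; A, C, G can take either value.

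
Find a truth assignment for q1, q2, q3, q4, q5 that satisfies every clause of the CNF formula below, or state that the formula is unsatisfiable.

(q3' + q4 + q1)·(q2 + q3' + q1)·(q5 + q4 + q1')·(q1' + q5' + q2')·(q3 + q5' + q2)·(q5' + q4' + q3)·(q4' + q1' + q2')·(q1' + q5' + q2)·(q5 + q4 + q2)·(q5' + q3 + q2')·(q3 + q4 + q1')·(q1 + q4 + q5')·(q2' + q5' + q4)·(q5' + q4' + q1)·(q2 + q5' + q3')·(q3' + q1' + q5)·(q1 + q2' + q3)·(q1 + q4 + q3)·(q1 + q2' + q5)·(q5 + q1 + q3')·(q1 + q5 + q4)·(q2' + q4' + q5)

Branch on q3: set q3 = 0.
Branch on q5: set q5 = 0.
Branch on q4: set q4 = 1.
The clause (q2') is unit, so q2 = 0.
No clause remains; q1 is free.

q1=0; q2=0; q3=0; q4=1; q5=0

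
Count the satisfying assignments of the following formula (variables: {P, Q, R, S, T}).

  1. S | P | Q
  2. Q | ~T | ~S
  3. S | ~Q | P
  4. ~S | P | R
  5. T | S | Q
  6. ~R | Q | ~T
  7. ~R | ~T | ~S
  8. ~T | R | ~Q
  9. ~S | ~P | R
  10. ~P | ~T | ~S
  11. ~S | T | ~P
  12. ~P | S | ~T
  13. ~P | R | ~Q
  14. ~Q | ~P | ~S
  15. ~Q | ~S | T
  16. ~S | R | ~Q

2

There are 2^5 = 32 truth assignments over (P, Q, R, S, T).
Split on S. With S = 1, the clauses containing S are satisfied and ~S drops from the rest; 1 of the 2^4 = 16 assignments to the other variables satisfy what remains.
With S = 0, by the same count on the reduced clause set, 1 assignment works.
(One model: P=F, Q=F, R=T, S=T, T=F.)
Total: 1 + 1 = 2.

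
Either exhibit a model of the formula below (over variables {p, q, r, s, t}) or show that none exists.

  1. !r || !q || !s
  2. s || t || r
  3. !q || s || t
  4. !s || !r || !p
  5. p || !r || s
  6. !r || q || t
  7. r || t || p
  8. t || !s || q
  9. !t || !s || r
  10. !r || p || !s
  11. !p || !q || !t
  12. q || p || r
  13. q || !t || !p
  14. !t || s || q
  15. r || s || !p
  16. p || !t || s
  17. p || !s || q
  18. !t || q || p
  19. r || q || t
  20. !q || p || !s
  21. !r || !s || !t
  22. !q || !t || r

p=true, q=true, r=false, s=true, t=false

Try r = false.
Try s = true.
(!t) alone gives t = false.
(p) alone gives p = true.
(q) alone gives q = true.
All clauses are satisfied.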